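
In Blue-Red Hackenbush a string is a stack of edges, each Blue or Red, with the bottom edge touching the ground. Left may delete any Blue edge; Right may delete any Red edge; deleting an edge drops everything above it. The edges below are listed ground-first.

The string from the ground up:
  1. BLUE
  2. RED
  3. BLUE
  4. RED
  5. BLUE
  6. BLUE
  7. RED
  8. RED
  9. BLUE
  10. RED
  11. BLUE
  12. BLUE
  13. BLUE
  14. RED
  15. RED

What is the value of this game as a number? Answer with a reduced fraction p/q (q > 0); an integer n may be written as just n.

11449/16384

g(B) = { 0 | · } — 1
g(BR) = { 0 | 1 } — 1/2
g(BRB) = { 0 1/2 | 1 } — 3/4
g(BRBR) = { 0 1/2 | 3/4 1 } — 5/8
g(BRBRB) = { 0 1/2 5/8 | 3/4 1 } — 11/16
g(BRBRBB) = { 0 1/2 5/8 11/16 | 3/4 1 } — 23/32
g(BRBRBBR) = { 0 1/2 5/8 11/16 | 23/32 3/4 1 } — 45/64
g(BRBRBBRR) = { 0 1/2 5/8 11/16 | 45/64 23/32 3/4 1 } — 89/128
g(BRBRBBRRB) = { 0 1/2 5/8 11/16 89/128 | 45/64 23/32 3/4 1 } — 179/256
g(BRBRBBRRBR) = { 0 1/2 5/8 11/16 89/128 | 179/256 45/64 23/32 3/4 1 } — 357/512
g(BRBRBBRRBRB) = { 0 1/2 5/8 11/16 89/128 357/512 | 179/256 45/64 23/32 3/4 1 } — 715/1024
g(BRBRBBRRBRBB) = { 0 1/2 5/8 11/16 89/128 357/512 715/1024 | 179/256 45/64 23/32 3/4 1 } — 1431/2048
g(BRBRBBRRBRBBB) = { 0 1/2 5/8 11/16 89/128 357/512 715/1024 1431/2048 | 179/256 45/64 23/32 3/4 1 } — 2863/4096
g(BRBRBBRRBRBBBR) = { 0 1/2 5/8 11/16 89/128 357/512 715/1024 1431/2048 | 2863/4096 179/256 45/64 23/32 3/4 1 } — 5725/8192
g(BRBRBBRRBRBBBRR) = { 0 1/2 5/8 11/16 89/128 357/512 715/1024 1431/2048 | 5725/8192 2863/4096 179/256 45/64 23/32 3/4 1 } — 11449/16384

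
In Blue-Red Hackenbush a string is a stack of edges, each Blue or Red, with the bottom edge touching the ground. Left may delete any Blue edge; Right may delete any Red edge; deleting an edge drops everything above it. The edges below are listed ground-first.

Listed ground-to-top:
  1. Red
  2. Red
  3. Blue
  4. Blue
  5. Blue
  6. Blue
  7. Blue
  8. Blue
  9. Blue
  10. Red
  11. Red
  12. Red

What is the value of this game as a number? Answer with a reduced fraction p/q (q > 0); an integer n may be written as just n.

-1039/1024

g_1 [R]  L=[·]  R=[0]  => -1
g_2 [RR]  L=[·]  R=[-1 0]  => -2
g_3 [RRB]  L=[-2]  R=[-1 0]  => -3/2
g_4 [RRBB]  L=[-2 -3/2]  R=[-1 0]  => -5/4
g_5 [RRBBB]  L=[-2 -3/2 -5/4]  R=[-1 0]  => -9/8
g_6 [RRBBBB]  L=[-2 -3/2 -5/4 -9/8]  R=[-1 0]  => -17/16
g_7 [RRBBBBB]  L=[-2 -3/2 -5/4 -9/8 -17/16]  R=[-1 0]  => -33/32
g_8 [RRBBBBBB]  L=[-2 -3/2 -5/4 -9/8 -17/16 -33/32]  R=[-1 0]  => -65/64
g_9 [RRBBBBBBB]  L=[-2 -3/2 -5/4 -9/8 -17/16 -33/32 -65/64]  R=[-1 0]  => -129/128
g_10 [RRBBBBBBBR]  L=[-2 -3/2 -5/4 -9/8 -17/16 -33/32 -65/64]  R=[-129/128 -1 0]  => -259/256
g_11 [RRBBBBBBBRR]  L=[-2 -3/2 -5/4 -9/8 -17/16 -33/32 -65/64]  R=[-259/256 -129/128 -1 0]  => -519/512
g_12 [RRBBBBBBBRRR]  L=[-2 -3/2 -5/4 -9/8 -17/16 -33/32 -65/64]  R=[-519/512 -259/256 -129/128 -1 0]  => -1039/1024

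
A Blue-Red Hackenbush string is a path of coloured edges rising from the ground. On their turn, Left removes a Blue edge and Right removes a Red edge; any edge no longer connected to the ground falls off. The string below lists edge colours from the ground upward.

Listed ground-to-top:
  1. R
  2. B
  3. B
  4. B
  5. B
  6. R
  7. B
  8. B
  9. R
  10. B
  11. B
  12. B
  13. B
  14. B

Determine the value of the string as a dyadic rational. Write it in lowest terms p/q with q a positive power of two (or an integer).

Recurse on prefixes of the 14-edge string R B B B B R B B R B B B B B:
v_1 [R]  L=[(no moves)]  R=[0]  → -1
v_2 [RB]  L=[-1]  R=[0]  → -1/2
v_3 [RBB]  L=[-1 -1/2]  R=[0]  → -1/4
v_4 [RBBB]  L=[-1 -1/2 -1/4]  R=[0]  → -1/8
v_5 [RBBBB]  L=[-1 -1/2 -1/4 -1/8]  R=[0]  → -1/16
v_6 [RBBBBR]  L=[-1 -1/2 -1/4 -1/8]  R=[-1/16 0]  → -3/32
v_7 [RBBBBRB]  L=[-1 -1/2 -1/4 -1/8 -3/32]  R=[-1/16 0]  → -5/64
v_8 [RBBBBRBB]  L=[-1 -1/2 -1/4 -1/8 -3/32 -5/64]  R=[-1/16 0]  → -9/128
v_9 [RBBBBRBBR]  L=[-1 -1/2 -1/4 -1/8 -3/32 -5/64]  R=[-9/128 -1/16 0]  → -19/256
v_10 [RBBBBRBBRB]  L=[-1 -1/2 -1/4 -1/8 -3/32 -5/64 -19/256]  R=[-9/128 -1/16 0]  → -37/512
v_11 [RBBBBRBBRBB]  L=[-1 -1/2 -1/4 -1/8 -3/32 -5/64 -19/256 -37/512]  R=[-9/128 -1/16 0]  → -73/1024
v_12 [RBBBBRBBRBBB]  L=[-1 -1/2 -1/4 -1/8 -3/32 -5/64 -19/256 -37/512 -73/1024]  R=[-9/128 -1/16 0]  → -145/2048
v_13 [RBBBBRBBRBBBB]  L=[-1 -1/2 -1/4 -1/8 -3/32 -5/64 -19/256 -37/512 -73/1024 -145/2048]  R=[-9/128 -1/16 0]  → -289/4096
v_14 [RBBBBRBBRBBBBB]  L=[-1 -1/2 -1/4 -1/8 -3/32 -5/64 -19/256 -37/512 -73/1024 -145/2048 -289/4096]  R=[-9/128 -1/16 0]  → -577/8192

-577/8192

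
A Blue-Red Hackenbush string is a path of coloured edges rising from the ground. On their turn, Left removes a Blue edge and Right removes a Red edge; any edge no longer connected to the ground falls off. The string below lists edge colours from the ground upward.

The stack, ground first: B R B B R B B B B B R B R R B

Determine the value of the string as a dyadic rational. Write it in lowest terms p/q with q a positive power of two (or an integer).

14291/16384

B: Left { 0 }, Right { · } → simplest 1
BR: Left { 0 }, Right { 1 } → simplest 1/2
BRB: Left { 0; 1/2 }, Right { 1 } → simplest 3/4
BRBB: Left { 0; 1/2; 3/4 }, Right { 1 } → simplest 7/8
BRBBR: Left { 0; 1/2; 3/4 }, Right { 7/8; 1 } → simplest 13/16
BRBBRB: Left { 0; 1/2; 3/4; 13/16 }, Right { 7/8; 1 } → simplest 27/32
BRBBRBB: Left { 0; 1/2; 3/4; 13/16; 27/32 }, Right { 7/8; 1 } → simplest 55/64
BRBBRBBB: Left { 0; 1/2; 3/4; 13/16; 27/32; 55/64 }, Right { 7/8; 1 } → simplest 111/128
BRBBRBBBB: Left { 0; 1/2; 3/4; 13/16; 27/32; 55/64; 111/128 }, Right { 7/8; 1 } → simplest 223/256
BRBBRBBBBB: Left { 0; 1/2; 3/4; 13/16; 27/32; 55/64; 111/128; 223/256 }, Right { 7/8; 1 } → simplest 447/512
BRBBRBBBBBR: Left { 0; 1/2; 3/4; 13/16; 27/32; 55/64; 111/128; 223/256 }, Right { 447/512; 7/8; 1 } → simplest 893/1024
BRBBRBBBBBRB: Left { 0; 1/2; 3/4; 13/16; 27/32; 55/64; 111/128; 223/256; 893/1024 }, Right { 447/512; 7/8; 1 } → simplest 1787/2048
BRBBRBBBBBRBR: Left { 0; 1/2; 3/4; 13/16; 27/32; 55/64; 111/128; 223/256; 893/1024 }, Right { 1787/2048; 447/512; 7/8; 1 } → simplest 3573/4096
BRBBRBBBBBRBRR: Left { 0; 1/2; 3/4; 13/16; 27/32; 55/64; 111/128; 223/256; 893/1024 }, Right { 3573/4096; 1787/2048; 447/512; 7/8; 1 } → simplest 7145/8192
BRBBRBBBBBRBRRB: Left { 0; 1/2; 3/4; 13/16; 27/32; 55/64; 111/128; 223/256; 893/1024; 7145/8192 }, Right { 3573/4096; 1787/2048; 447/512; 7/8; 1 } → simplest 14291/16384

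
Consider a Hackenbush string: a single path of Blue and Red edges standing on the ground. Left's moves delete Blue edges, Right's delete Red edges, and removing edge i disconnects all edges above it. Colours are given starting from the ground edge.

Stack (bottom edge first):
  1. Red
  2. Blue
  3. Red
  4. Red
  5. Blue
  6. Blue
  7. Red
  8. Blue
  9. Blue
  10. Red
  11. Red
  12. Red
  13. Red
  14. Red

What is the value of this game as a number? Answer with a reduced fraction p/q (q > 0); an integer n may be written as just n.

-6463/8192

Build v(s[:k]) for k = 1..14, string s = Red Blue Red Red Blue Blue Red Blue Blue Red Red Red Red Red.
R: Left { — }, Right { 0 } — simplest -1
RB: Left { -1 }, Right { 0 } — simplest -1/2
RBR: Left { -1 }, Right { -1/2,0 } — simplest -3/4
RBRR: Left { -1 }, Right { -3/4,-1/2,0 } — simplest -7/8
RBRRB: Left { -1,-7/8 }, Right { -3/4,-1/2,0 } — simplest -13/16
RBRRBB: Left { -1,-7/8,-13/16 }, Right { -3/4,-1/2,0 } — simplest -25/32
RBRRBBR: Left { -1,-7/8,-13/16 }, Right { -25/32,-3/4,-1/2,0 } — simplest -51/64
RBRRBBRB: Left { -1,-7/8,-13/16,-51/64 }, Right { -25/32,-3/4,-1/2,0 } — simplest -101/128
RBRRBBRBB: Left { -1,-7/8,-13/16,-51/64,-101/128 }, Right { -25/32,-3/4,-1/2,0 } — simplest -201/256
RBRRBBRBBR: Left { -1,-7/8,-13/16,-51/64,-101/128 }, Right { -201/256,-25/32,-3/4,-1/2,0 } — simplest -403/512
RBRRBBRBBRR: Left { -1,-7/8,-13/16,-51/64,-101/128 }, Right { -403/512,-201/256,-25/32,-3/4,-1/2,0 } — simplest -807/1024
RBRRBBRBBRRR: Left { -1,-7/8,-13/16,-51/64,-101/128 }, Right { -807/1024,-403/512,-201/256,-25/32,-3/4,-1/2,0 } — simplest -1615/2048
RBRRBBRBBRRRR: Left { -1,-7/8,-13/16,-51/64,-101/128 }, Right { -1615/2048,-807/1024,-403/512,-201/256,-25/32,-3/4,-1/2,0 } — simplest -3231/4096
RBRRBBRBBRRRRR: Left { -1,-7/8,-13/16,-51/64,-101/128 }, Right { -3231/4096,-1615/2048,-807/1024,-403/512,-201/256,-25/32,-3/4,-1/2,0 } — simplest -6463/8192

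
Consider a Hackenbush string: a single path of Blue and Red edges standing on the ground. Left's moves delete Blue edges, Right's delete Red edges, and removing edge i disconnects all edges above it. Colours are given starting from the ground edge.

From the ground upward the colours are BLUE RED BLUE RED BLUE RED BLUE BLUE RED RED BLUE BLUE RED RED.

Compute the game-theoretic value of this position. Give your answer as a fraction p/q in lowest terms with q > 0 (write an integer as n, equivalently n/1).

5529/8192

1 of 14 · B · max L 0 · min R +∞ => 1
2 of 14 · BR · max L 0 · min R 1 => 1/2
3 of 14 · BRB · max L 1/2 · min R 1 => 3/4
4 of 14 · BRBR · max L 1/2 · min R 3/4 => 5/8
5 of 14 · BRBRB · max L 5/8 · min R 3/4 => 11/16
6 of 14 · BRBRBR · max L 5/8 · min R 11/16 => 21/32
7 of 14 · BRBRBRB · max L 21/32 · min R 11/16 => 43/64
8 of 14 · BRBRBRBB · max L 43/64 · min R 11/16 => 87/128
9 of 14 · BRBRBRBBR · max L 43/64 · min R 87/128 => 173/256
10 of 14 · BRBRBRBBRR · max L 43/64 · min R 173/256 => 345/512
11 of 14 · BRBRBRBBRRB · max L 345/512 · min R 173/256 => 691/1024
12 of 14 · BRBRBRBBRRBB · max L 691/1024 · min R 173/256 => 1383/2048
13 of 14 · BRBRBRBBRRBBR · max L 691/1024 · min R 1383/2048 => 2765/4096
14 of 14 · BRBRBRBBRRBBRR · max L 691/1024 · min R 2765/4096 => 5529/8192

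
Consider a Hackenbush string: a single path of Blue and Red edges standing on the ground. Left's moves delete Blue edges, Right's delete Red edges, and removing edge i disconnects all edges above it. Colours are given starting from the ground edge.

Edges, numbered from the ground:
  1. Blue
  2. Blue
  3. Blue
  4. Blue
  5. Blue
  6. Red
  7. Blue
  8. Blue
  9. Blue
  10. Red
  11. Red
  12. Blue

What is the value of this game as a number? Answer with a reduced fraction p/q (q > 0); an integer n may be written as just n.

627/128

step 1: add Blue to get B; options L={ 0 } R={  } = 1
step 2: add Blue to get BB; options L={ 0,1 } R={  } = 2
step 3: add Blue to get BBB; options L={ 0,1,2 } R={  } = 3
step 4: add Blue to get BBBB; options L={ 0,1,2,3 } R={  } = 4
step 5: add Blue to get BBBBB; options L={ 0,1,2,3,4 } R={  } = 5
step 6: add Red to get BBBBBR; options L={ 0,1,2,3,4 } R={ 5 } = 9/2
step 7: add Blue to get BBBBBRB; options L={ 0,1,2,3,4,9/2 } R={ 5 } = 19/4
step 8: add Blue to get BBBBBRBB; options L={ 0,1,2,3,4,9/2,19/4 } R={ 5 } = 39/8
step 9: add Blue to get BBBBBRBBB; options L={ 0,1,2,3,4,9/2,19/4,39/8 } R={ 5 } = 79/16
step 10: add Red to get BBBBBRBBBR; options L={ 0,1,2,3,4,9/2,19/4,39/8 } R={ 79/16,5 } = 157/32
step 11: add Red to get BBBBBRBBBRR; options L={ 0,1,2,3,4,9/2,19/4,39/8 } R={ 157/32,79/16,5 } = 313/64
step 12: add Blue to get BBBBBRBBBRRB; options L={ 0,1,2,3,4,9/2,19/4,39/8,313/64 } R={ 157/32,79/16,5 } = 627/128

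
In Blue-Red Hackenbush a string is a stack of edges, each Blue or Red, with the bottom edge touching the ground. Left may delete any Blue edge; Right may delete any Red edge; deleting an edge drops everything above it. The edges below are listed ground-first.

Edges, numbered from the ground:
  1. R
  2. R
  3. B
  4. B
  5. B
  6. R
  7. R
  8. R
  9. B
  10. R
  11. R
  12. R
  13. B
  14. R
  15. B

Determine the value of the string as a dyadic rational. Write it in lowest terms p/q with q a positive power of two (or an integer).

Build v(s[:k]) for k = 1..15, string s = R R B B B R R R B R R R B R B.
1 of 15 · R · max L −∞ · min R 0 → -1
2 of 15 · RR · max L −∞ · min R -1 → -2
3 of 15 · RRB · max L -2 · min R -1 → -3/2
4 of 15 · RRBB · max L -3/2 · min R -1 → -5/4
5 of 15 · RRBBB · max L -5/4 · min R -1 → -9/8
6 of 15 · RRBBBR · max L -5/4 · min R -9/8 → -19/16
7 of 15 · RRBBBRR · max L -5/4 · min R -19/16 → -39/32
8 of 15 · RRBBBRRR · max L -5/4 · min R -39/32 → -79/64
9 of 15 · RRBBBRRRB · max L -79/64 · min R -39/32 → -157/128
10 of 15 · RRBBBRRRBR · max L -79/64 · min R -157/128 → -315/256
11 of 15 · RRBBBRRRBRR · max L -79/64 · min R -315/256 → -631/512
12 of 15 · RRBBBRRRBRRR · max L -79/64 · min R -631/512 → -1263/1024
13 of 15 · RRBBBRRRBRRRB · max L -1263/1024 · min R -631/512 → -2525/2048
14 of 15 · RRBBBRRRBRRRBR · max L -1263/1024 · min R -2525/2048 → -5051/4096
15 of 15 · RRBBBRRRBRRRBRB · max L -5051/4096 · min R -2525/2048 → -10101/8192

-10101/8192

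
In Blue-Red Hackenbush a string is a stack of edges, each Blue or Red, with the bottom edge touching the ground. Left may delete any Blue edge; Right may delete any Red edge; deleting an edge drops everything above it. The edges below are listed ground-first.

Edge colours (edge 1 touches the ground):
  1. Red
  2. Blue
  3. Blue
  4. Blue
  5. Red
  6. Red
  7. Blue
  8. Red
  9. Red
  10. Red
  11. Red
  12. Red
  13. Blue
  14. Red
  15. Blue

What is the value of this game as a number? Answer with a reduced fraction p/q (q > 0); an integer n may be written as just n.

edge 1 of 15 (Red): { none | 0 } → -1
edge 2 of 15 (Blue): { -1 | 0 } → -1/2
edge 3 of 15 (Blue): { -1; -1/2 | 0 } → -1/4
edge 4 of 15 (Blue): { -1; -1/2; -1/4 | 0 } → -1/8
edge 5 of 15 (Red): { -1; -1/2; -1/4 | -1/8; 0 } → -3/16
edge 6 of 15 (Red): { -1; -1/2; -1/4 | -3/16; -1/8; 0 } → -7/32
edge 7 of 15 (Blue): { -1; -1/2; -1/4; -7/32 | -3/16; -1/8; 0 } → -13/64
edge 8 of 15 (Red): { -1; -1/2; -1/4; -7/32 | -13/64; -3/16; -1/8; 0 } → -27/128
edge 9 of 15 (Red): { -1; -1/2; -1/4; -7/32 | -27/128; -13/64; -3/16; -1/8; 0 } → -55/256
edge 10 of 15 (Red): { -1; -1/2; -1/4; -7/32 | -55/256; -27/128; -13/64; -3/16; -1/8; 0 } → -111/512
edge 11 of 15 (Red): { -1; -1/2; -1/4; -7/32 | -111/512; -55/256; -27/128; -13/64; -3/16; -1/8; 0 } → -223/1024
edge 12 of 15 (Red): { -1; -1/2; -1/4; -7/32 | -223/1024; -111/512; -55/256; -27/128; -13/64; -3/16; -1/8; 0 } → -447/2048
edge 13 of 15 (Blue): { -1; -1/2; -1/4; -7/32; -447/2048 | -223/1024; -111/512; -55/256; -27/128; -13/64; -3/16; -1/8; 0 } → -893/4096
edge 14 of 15 (Red): { -1; -1/2; -1/4; -7/32; -447/2048 | -893/4096; -223/1024; -111/512; -55/256; -27/128; -13/64; -3/16; -1/8; 0 } → -1787/8192
edge 15 of 15 (Blue): { -1; -1/2; -1/4; -7/32; -447/2048; -1787/8192 | -893/4096; -223/1024; -111/512; -55/256; -27/128; -13/64; -3/16; -1/8; 0 } → -3573/16384

-3573/16384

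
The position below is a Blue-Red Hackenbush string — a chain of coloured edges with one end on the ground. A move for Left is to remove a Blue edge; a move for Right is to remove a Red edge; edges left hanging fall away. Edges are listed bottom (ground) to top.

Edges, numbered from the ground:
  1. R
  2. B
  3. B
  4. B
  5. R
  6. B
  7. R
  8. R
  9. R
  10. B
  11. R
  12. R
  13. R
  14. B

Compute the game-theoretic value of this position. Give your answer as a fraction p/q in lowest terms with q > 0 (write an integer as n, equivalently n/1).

-1501/8192

R: Left {  }, Right { 0 } -> simplest -1
RB: Left { -1 }, Right { 0 } -> simplest -1/2
RBB: Left { -1; -1/2 }, Right { 0 } -> simplest -1/4
RBBB: Left { -1; -1/2; -1/4 }, Right { 0 } -> simplest -1/8
RBBBR: Left { -1; -1/2; -1/4 }, Right { -1/8; 0 } -> simplest -3/16
RBBBRB: Left { -1; -1/2; -1/4; -3/16 }, Right { -1/8; 0 } -> simplest -5/32
RBBBRBR: Left { -1; -1/2; -1/4; -3/16 }, Right { -5/32; -1/8; 0 } -> simplest -11/64
RBBBRBRR: Left { -1; -1/2; -1/4; -3/16 }, Right { -11/64; -5/32; -1/8; 0 } -> simplest -23/128
RBBBRBRRR: Left { -1; -1/2; -1/4; -3/16 }, Right { -23/128; -11/64; -5/32; -1/8; 0 } -> simplest -47/256
RBBBRBRRRB: Left { -1; -1/2; -1/4; -3/16; -47/256 }, Right { -23/128; -11/64; -5/32; -1/8; 0 } -> simplest -93/512
RBBBRBRRRBR: Left { -1; -1/2; -1/4; -3/16; -47/256 }, Right { -93/512; -23/128; -11/64; -5/32; -1/8; 0 } -> simplest -187/1024
RBBBRBRRRBRR: Left { -1; -1/2; -1/4; -3/16; -47/256 }, Right { -187/1024; -93/512; -23/128; -11/64; -5/32; -1/8; 0 } -> simplest -375/2048
RBBBRBRRRBRRR: Left { -1; -1/2; -1/4; -3/16; -47/256 }, Right { -375/2048; -187/1024; -93/512; -23/128; -11/64; -5/32; -1/8; 0 } -> simplest -751/4096
RBBBRBRRRBRRRB: Left { -1; -1/2; -1/4; -3/16; -47/256; -751/4096 }, Right { -375/2048; -187/1024; -93/512; -23/128; -11/64; -5/32; -1/8; 0 } -> simplest -1501/8192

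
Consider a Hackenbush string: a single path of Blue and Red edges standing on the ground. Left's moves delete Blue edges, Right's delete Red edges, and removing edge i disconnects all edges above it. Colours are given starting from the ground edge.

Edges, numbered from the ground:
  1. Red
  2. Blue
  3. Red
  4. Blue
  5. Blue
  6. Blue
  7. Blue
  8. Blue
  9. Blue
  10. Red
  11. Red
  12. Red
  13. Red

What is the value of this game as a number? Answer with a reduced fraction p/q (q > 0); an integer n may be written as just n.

-2079/4096

Recurse on prefixes of the 13-edge string Red Blue Red Blue Blue Blue Blue Blue Blue Red Red Red Red:
edge 1 of 13 (Red): { ∅ | 0 } -> -1
edge 2 of 13 (Blue): { -1 | 0 } -> -1/2
edge 3 of 13 (Red): { -1 | -1/2,0 } -> -3/4
edge 4 of 13 (Blue): { -1,-3/4 | -1/2,0 } -> -5/8
edge 5 of 13 (Blue): { -1,-3/4,-5/8 | -1/2,0 } -> -9/16
edge 6 of 13 (Blue): { -1,-3/4,-5/8,-9/16 | -1/2,0 } -> -17/32
edge 7 of 13 (Blue): { -1,-3/4,-5/8,-9/16,-17/32 | -1/2,0 } -> -33/64
edge 8 of 13 (Blue): { -1,-3/4,-5/8,-9/16,-17/32,-33/64 | -1/2,0 } -> -65/128
edge 9 of 13 (Blue): { -1,-3/4,-5/8,-9/16,-17/32,-33/64,-65/128 | -1/2,0 } -> -129/256
edge 10 of 13 (Red): { -1,-3/4,-5/8,-9/16,-17/32,-33/64,-65/128 | -129/256,-1/2,0 } -> -259/512
edge 11 of 13 (Red): { -1,-3/4,-5/8,-9/16,-17/32,-33/64,-65/128 | -259/512,-129/256,-1/2,0 } -> -519/1024
edge 12 of 13 (Red): { -1,-3/4,-5/8,-9/16,-17/32,-33/64,-65/128 | -519/1024,-259/512,-129/256,-1/2,0 } -> -1039/2048
edge 13 of 13 (Red): { -1,-3/4,-5/8,-9/16,-17/32,-33/64,-65/128 | -1039/2048,-519/1024,-259/512,-129/256,-1/2,0 } -> -2079/4096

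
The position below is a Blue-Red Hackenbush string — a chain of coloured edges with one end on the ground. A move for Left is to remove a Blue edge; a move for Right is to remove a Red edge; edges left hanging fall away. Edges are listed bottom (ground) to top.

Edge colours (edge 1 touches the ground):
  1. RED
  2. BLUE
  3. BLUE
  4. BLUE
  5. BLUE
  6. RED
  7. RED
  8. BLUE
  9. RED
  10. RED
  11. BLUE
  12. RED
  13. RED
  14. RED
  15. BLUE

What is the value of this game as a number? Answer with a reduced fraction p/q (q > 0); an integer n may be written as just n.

Build v(s[:k]) for k = 1..15, string s = RED BLUE BLUE BLUE BLUE RED RED BLUE RED RED BLUE RED RED RED BLUE.
edge 1 of 15 (RED): { (no moves) | 0 } -> -1
edge 2 of 15 (BLUE): { -1 | 0 } -> -1/2
edge 3 of 15 (BLUE): { -1; -1/2 | 0 } -> -1/4
edge 4 of 15 (BLUE): { -1; -1/2; -1/4 | 0 } -> -1/8
edge 5 of 15 (BLUE): { -1; -1/2; -1/4; -1/8 | 0 } -> -1/16
edge 6 of 15 (RED): { -1; -1/2; -1/4; -1/8 | -1/16; 0 } -> -3/32
edge 7 of 15 (RED): { -1; -1/2; -1/4; -1/8 | -3/32; -1/16; 0 } -> -7/64
edge 8 of 15 (BLUE): { -1; -1/2; -1/4; -1/8; -7/64 | -3/32; -1/16; 0 } -> -13/128
edge 9 of 15 (RED): { -1; -1/2; -1/4; -1/8; -7/64 | -13/128; -3/32; -1/16; 0 } -> -27/256
edge 10 of 15 (RED): { -1; -1/2; -1/4; -1/8; -7/64 | -27/256; -13/128; -3/32; -1/16; 0 } -> -55/512
edge 11 of 15 (BLUE): { -1; -1/2; -1/4; -1/8; -7/64; -55/512 | -27/256; -13/128; -3/32; -1/16; 0 } -> -109/1024
edge 12 of 15 (RED): { -1; -1/2; -1/4; -1/8; -7/64; -55/512 | -109/1024; -27/256; -13/128; -3/32; -1/16; 0 } -> -219/2048
edge 13 of 15 (RED): { -1; -1/2; -1/4; -1/8; -7/64; -55/512 | -219/2048; -109/1024; -27/256; -13/128; -3/32; -1/16; 0 } -> -439/4096
edge 14 of 15 (RED): { -1; -1/2; -1/4; -1/8; -7/64; -55/512 | -439/4096; -219/2048; -109/1024; -27/256; -13/128; -3/32; -1/16; 0 } -> -879/8192
edge 15 of 15 (BLUE): { -1; -1/2; -1/4; -1/8; -7/64; -55/512; -879/8192 | -439/4096; -219/2048; -109/1024; -27/256; -13/128; -3/32; -1/16; 0 } -> -1757/16384

-1757/16384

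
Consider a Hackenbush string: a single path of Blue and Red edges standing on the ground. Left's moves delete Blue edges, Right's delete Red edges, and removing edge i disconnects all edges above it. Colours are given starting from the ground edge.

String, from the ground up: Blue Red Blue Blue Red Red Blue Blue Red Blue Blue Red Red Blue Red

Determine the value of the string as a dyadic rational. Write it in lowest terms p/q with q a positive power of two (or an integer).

13157/16384

Prefix values for Blue Red Blue Blue Red Red Blue Blue Red Blue Blue Red Red Blue Red via {L|R} + simplicity:
v(B) = { 0 |  } ⇒ 1
v(BR) = { 0 | 1 } ⇒ 1/2
v(BRB) = { 0; 1/2 | 1 } ⇒ 3/4
v(BRBB) = { 0; 1/2; 3/4 | 1 } ⇒ 7/8
v(BRBBR) = { 0; 1/2; 3/4 | 7/8; 1 } ⇒ 13/16
v(BRBBRR) = { 0; 1/2; 3/4 | 13/16; 7/8; 1 } ⇒ 25/32
v(BRBBRRB) = { 0; 1/2; 3/4; 25/32 | 13/16; 7/8; 1 } ⇒ 51/64
v(BRBBRRBB) = { 0; 1/2; 3/4; 25/32; 51/64 | 13/16; 7/8; 1 } ⇒ 103/128
v(BRBBRRBBR) = { 0; 1/2; 3/4; 25/32; 51/64 | 103/128; 13/16; 7/8; 1 } ⇒ 205/256
v(BRBBRRBBRB) = { 0; 1/2; 3/4; 25/32; 51/64; 205/256 | 103/128; 13/16; 7/8; 1 } ⇒ 411/512
v(BRBBRRBBRBB) = { 0; 1/2; 3/4; 25/32; 51/64; 205/256; 411/512 | 103/128; 13/16; 7/8; 1 } ⇒ 823/1024
v(BRBBRRBBRBBR) = { 0; 1/2; 3/4; 25/32; 51/64; 205/256; 411/512 | 823/1024; 103/128; 13/16; 7/8; 1 } ⇒ 1645/2048
v(BRBBRRBBRBBRR) = { 0; 1/2; 3/4; 25/32; 51/64; 205/256; 411/512 | 1645/2048; 823/1024; 103/128; 13/16; 7/8; 1 } ⇒ 3289/4096
v(BRBBRRBBRBBRRB) = { 0; 1/2; 3/4; 25/32; 51/64; 205/256; 411/512; 3289/4096 | 1645/2048; 823/1024; 103/128; 13/16; 7/8; 1 } ⇒ 6579/8192
v(BRBBRRBBRBBRRBR) = { 0; 1/2; 3/4; 25/32; 51/64; 205/256; 411/512; 3289/4096 | 6579/8192; 1645/2048; 823/1024; 103/128; 13/16; 7/8; 1 } ⇒ 13157/16384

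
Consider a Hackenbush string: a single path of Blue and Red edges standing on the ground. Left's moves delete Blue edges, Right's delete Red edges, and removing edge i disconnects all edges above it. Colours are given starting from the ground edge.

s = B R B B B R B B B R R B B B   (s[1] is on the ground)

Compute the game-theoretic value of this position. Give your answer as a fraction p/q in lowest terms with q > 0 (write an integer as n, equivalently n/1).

g(B) = { 0 | · } => 1
g(BR) = { 0 | 1 } => 1/2
g(BRB) = { 0,1/2 | 1 } => 3/4
g(BRBB) = { 0,1/2,3/4 | 1 } => 7/8
g(BRBBB) = { 0,1/2,3/4,7/8 | 1 } => 15/16
g(BRBBBR) = { 0,1/2,3/4,7/8 | 15/16,1 } => 29/32
g(BRBBBRB) = { 0,1/2,3/4,7/8,29/32 | 15/16,1 } => 59/64
g(BRBBBRBB) = { 0,1/2,3/4,7/8,29/32,59/64 | 15/16,1 } => 119/128
g(BRBBBRBBB) = { 0,1/2,3/4,7/8,29/32,59/64,119/128 | 15/16,1 } => 239/256
g(BRBBBRBBBR) = { 0,1/2,3/4,7/8,29/32,59/64,119/128 | 239/256,15/16,1 } => 477/512
g(BRBBBRBBBRR) = { 0,1/2,3/4,7/8,29/32,59/64,119/128 | 477/512,239/256,15/16,1 } => 953/1024
g(BRBBBRBBBRRB) = { 0,1/2,3/4,7/8,29/32,59/64,119/128,953/1024 | 477/512,239/256,15/16,1 } => 1907/2048
g(BRBBBRBBBRRBB) = { 0,1/2,3/4,7/8,29/32,59/64,119/128,953/1024,1907/2048 | 477/512,239/256,15/16,1 } => 3815/4096
g(BRBBBRBBBRRBBB) = { 0,1/2,3/4,7/8,29/32,59/64,119/128,953/1024,1907/2048,3815/4096 | 477/512,239/256,15/16,1 } => 7631/8192

7631/8192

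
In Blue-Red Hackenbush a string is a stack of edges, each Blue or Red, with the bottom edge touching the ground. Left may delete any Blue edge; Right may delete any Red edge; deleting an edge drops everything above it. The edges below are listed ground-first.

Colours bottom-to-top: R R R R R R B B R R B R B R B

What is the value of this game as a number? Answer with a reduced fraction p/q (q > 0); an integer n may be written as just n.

step 1: add R to get R; options L={ · } R={ 0 } = -1
step 2: add R to get RR; options L={ · } R={ -1, 0 } = -2
step 3: add R to get RRR; options L={ · } R={ -2, -1, 0 } = -3
step 4: add R to get RRRR; options L={ · } R={ -3, -2, -1, 0 } = -4
step 5: add R to get RRRRR; options L={ · } R={ -4, -3, -2, -1, 0 } = -5
step 6: add R to get RRRRRR; options L={ · } R={ -5, -4, -3, -2, -1, 0 } = -6
step 7: add B to get RRRRRRB; options L={ -6 } R={ -5, -4, -3, -2, -1, 0 } = -11/2
step 8: add B to get RRRRRRBB; options L={ -6, -11/2 } R={ -5, -4, -3, -2, -1, 0 } = -21/4
step 9: add R to get RRRRRRBBR; options L={ -6, -11/2 } R={ -21/4, -5, -4, -3, -2, -1, 0 } = -43/8
step 10: add R to get RRRRRRBBRR; options L={ -6, -11/2 } R={ -43/8, -21/4, -5, -4, -3, -2, -1, 0 } = -87/16
step 11: add B to get RRRRRRBBRRB; options L={ -6, -11/2, -87/16 } R={ -43/8, -21/4, -5, -4, -3, -2, -1, 0 } = -173/32
step 12: add R to get RRRRRRBBRRBR; options L={ -6, -11/2, -87/16 } R={ -173/32, -43/8, -21/4, -5, -4, -3, -2, -1, 0 } = -347/64
step 13: add B to get RRRRRRBBRRBRB; options L={ -6, -11/2, -87/16, -347/64 } R={ -173/32, -43/8, -21/4, -5, -4, -3, -2, -1, 0 } = -693/128
step 14: add R to get RRRRRRBBRRBRBR; options L={ -6, -11/2, -87/16, -347/64 } R={ -693/128, -173/32, -43/8, -21/4, -5, -4, -3, -2, -1, 0 } = -1387/256
step 15: add B to get RRRRRRBBRRBRBRB; options L={ -6, -11/2, -87/16, -347/64, -1387/256 } R={ -693/128, -173/32, -43/8, -21/4, -5, -4, -3, -2, -1, 0 } = -2773/512

-2773/512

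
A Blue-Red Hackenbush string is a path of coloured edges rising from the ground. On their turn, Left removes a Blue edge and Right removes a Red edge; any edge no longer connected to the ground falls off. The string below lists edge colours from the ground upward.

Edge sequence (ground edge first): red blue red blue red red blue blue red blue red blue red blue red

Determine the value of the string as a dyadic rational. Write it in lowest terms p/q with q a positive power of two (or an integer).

Prefix values for red blue red blue red red blue blue red blue red blue red blue red via {L|R} + simplicity:
step 1: add red to get r; options L={ · } R={ 0 } gives -1
step 2: add blue to get rb; options L={ -1 } R={ 0 } gives -1/2
step 3: add red to get rbr; options L={ -1 } R={ -1/2 0 } gives -3/4
step 4: add blue to get rbrb; options L={ -1 -3/4 } R={ -1/2 0 } gives -5/8
step 5: add red to get rbrbr; options L={ -1 -3/4 } R={ -5/8 -1/2 0 } gives -11/16
step 6: add red to get rbrbrr; options L={ -1 -3/4 } R={ -11/16 -5/8 -1/2 0 } gives -23/32
step 7: add blue to get rbrbrrb; options L={ -1 -3/4 -23/32 } R={ -11/16 -5/8 -1/2 0 } gives -45/64
step 8: add blue to get rbrbrrbb; options L={ -1 -3/4 -23/32 -45/64 } R={ -11/16 -5/8 -1/2 0 } gives -89/128
step 9: add red to get rbrbrrbbr; options L={ -1 -3/4 -23/32 -45/64 } R={ -89/128 -11/16 -5/8 -1/2 0 } gives -179/256
step 10: add blue to get rbrbrrbbrb; options L={ -1 -3/4 -23/32 -45/64 -179/256 } R={ -89/128 -11/16 -5/8 -1/2 0 } gives -357/512
step 11: add red to get rbrbrrbbrbr; options L={ -1 -3/4 -23/32 -45/64 -179/256 } R={ -357/512 -89/128 -11/16 -5/8 -1/2 0 } gives -715/1024
step 12: add blue to get rbrbrrbbrbrb; options L={ -1 -3/4 -23/32 -45/64 -179/256 -715/1024 } R={ -357/512 -89/128 -11/16 -5/8 -1/2 0 } gives -1429/2048
step 13: add red to get rbrbrrbbrbrbr; options L={ -1 -3/4 -23/32 -45/64 -179/256 -715/1024 } R={ -1429/2048 -357/512 -89/128 -11/16 -5/8 -1/2 0 } gives -2859/4096
step 14: add blue to get rbrbrrbbrbrbrb; options L={ -1 -3/4 -23/32 -45/64 -179/256 -715/1024 -2859/4096 } R={ -1429/2048 -357/512 -89/128 -11/16 -5/8 -1/2 0 } gives -5717/8192
step 15: add red to get rbrbrrbbrbrbrbr; options L={ -1 -3/4 -23/32 -45/64 -179/256 -715/1024 -2859/4096 } R={ -5717/8192 -1429/2048 -357/512 -89/128 -11/16 -5/8 -1/2 0 } gives -11435/16384

-11435/16384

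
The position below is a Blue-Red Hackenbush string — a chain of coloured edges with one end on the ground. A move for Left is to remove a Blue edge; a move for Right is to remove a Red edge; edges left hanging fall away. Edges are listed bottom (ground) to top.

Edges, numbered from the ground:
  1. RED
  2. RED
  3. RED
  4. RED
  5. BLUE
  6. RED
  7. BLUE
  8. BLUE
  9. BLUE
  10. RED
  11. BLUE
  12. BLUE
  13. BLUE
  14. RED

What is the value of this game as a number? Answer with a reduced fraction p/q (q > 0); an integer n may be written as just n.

step 1: add RED to get R; options L={ none } R={ 0 } => -1
step 2: add RED to get RR; options L={ none } R={ -1, 0 } => -2
step 3: add RED to get RRR; options L={ none } R={ -2, -1, 0 } => -3
step 4: add RED to get RRRR; options L={ none } R={ -3, -2, -1, 0 } => -4
step 5: add BLUE to get RRRRB; options L={ -4 } R={ -3, -2, -1, 0 } => -7/2
step 6: add RED to get RRRRBR; options L={ -4 } R={ -7/2, -3, -2, -1, 0 } => -15/4
step 7: add BLUE to get RRRRBRB; options L={ -4, -15/4 } R={ -7/2, -3, -2, -1, 0 } => -29/8
step 8: add BLUE to get RRRRBRBB; options L={ -4, -15/4, -29/8 } R={ -7/2, -3, -2, -1, 0 } => -57/16
step 9: add BLUE to get RRRRBRBBB; options L={ -4, -15/4, -29/8, -57/16 } R={ -7/2, -3, -2, -1, 0 } => -113/32
step 10: add RED to get RRRRBRBBBR; options L={ -4, -15/4, -29/8, -57/16 } R={ -113/32, -7/2, -3, -2, -1, 0 } => -227/64
step 11: add BLUE to get RRRRBRBBBRB; options L={ -4, -15/4, -29/8, -57/16, -227/64 } R={ -113/32, -7/2, -3, -2, -1, 0 } => -453/128
step 12: add BLUE to get RRRRBRBBBRBB; options L={ -4, -15/4, -29/8, -57/16, -227/64, -453/128 } R={ -113/32, -7/2, -3, -2, -1, 0 } => -905/256
step 13: add BLUE to get RRRRBRBBBRBBB; options L={ -4, -15/4, -29/8, -57/16, -227/64, -453/128, -905/256 } R={ -113/32, -7/2, -3, -2, -1, 0 } => -1809/512
step 14: add RED to get RRRRBRBBBRBBBR; options L={ -4, -15/4, -29/8, -57/16, -227/64, -453/128, -905/256 } R={ -1809/512, -113/32, -7/2, -3, -2, -1, 0 } => -3619/1024

-3619/1024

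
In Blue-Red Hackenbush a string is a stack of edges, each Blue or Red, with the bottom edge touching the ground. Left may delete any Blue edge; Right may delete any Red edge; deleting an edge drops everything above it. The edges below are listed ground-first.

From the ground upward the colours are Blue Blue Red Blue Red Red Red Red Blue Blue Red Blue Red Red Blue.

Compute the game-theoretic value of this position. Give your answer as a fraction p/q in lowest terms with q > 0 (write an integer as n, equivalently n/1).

g_1 [B]  L=[0]  R=[∅]  → 1
g_2 [BB]  L=[0; 1]  R=[∅]  → 2
g_3 [BBR]  L=[0; 1]  R=[2]  → 3/2
g_4 [BBRB]  L=[0; 1; 3/2]  R=[2]  → 7/4
g_5 [BBRBR]  L=[0; 1; 3/2]  R=[7/4; 2]  → 13/8
g_6 [BBRBRR]  L=[0; 1; 3/2]  R=[13/8; 7/4; 2]  → 25/16
g_7 [BBRBRRR]  L=[0; 1; 3/2]  R=[25/16; 13/8; 7/4; 2]  → 49/32
g_8 [BBRBRRRR]  L=[0; 1; 3/2]  R=[49/32; 25/16; 13/8; 7/4; 2]  → 97/64
g_9 [BBRBRRRRB]  L=[0; 1; 3/2; 97/64]  R=[49/32; 25/16; 13/8; 7/4; 2]  → 195/128
g_10 [BBRBRRRRBB]  L=[0; 1; 3/2; 97/64; 195/128]  R=[49/32; 25/16; 13/8; 7/4; 2]  → 391/256
g_11 [BBRBRRRRBBR]  L=[0; 1; 3/2; 97/64; 195/128]  R=[391/256; 49/32; 25/16; 13/8; 7/4; 2]  → 781/512
g_12 [BBRBRRRRBBRB]  L=[0; 1; 3/2; 97/64; 195/128; 781/512]  R=[391/256; 49/32; 25/16; 13/8; 7/4; 2]  → 1563/1024
g_13 [BBRBRRRRBBRBR]  L=[0; 1; 3/2; 97/64; 195/128; 781/512]  R=[1563/1024; 391/256; 49/32; 25/16; 13/8; 7/4; 2]  → 3125/2048
g_14 [BBRBRRRRBBRBRR]  L=[0; 1; 3/2; 97/64; 195/128; 781/512]  R=[3125/2048; 1563/1024; 391/256; 49/32; 25/16; 13/8; 7/4; 2]  → 6249/4096
g_15 [BBRBRRRRBBRBRRB]  L=[0; 1; 3/2; 97/64; 195/128; 781/512; 6249/4096]  R=[3125/2048; 1563/1024; 391/256; 49/32; 25/16; 13/8; 7/4; 2]  → 12499/8192

12499/8192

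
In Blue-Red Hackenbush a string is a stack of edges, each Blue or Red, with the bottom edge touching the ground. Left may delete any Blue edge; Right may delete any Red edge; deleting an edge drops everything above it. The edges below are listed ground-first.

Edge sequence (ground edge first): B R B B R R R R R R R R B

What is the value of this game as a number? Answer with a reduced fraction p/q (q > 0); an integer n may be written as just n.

edge 1 of 13 (B): { 0 | (no moves) } -> 1
edge 2 of 13 (R): { 0 | 1 } -> 1/2
edge 3 of 13 (B): { 0; 1/2 | 1 } -> 3/4
edge 4 of 13 (B): { 0; 1/2; 3/4 | 1 } -> 7/8
edge 5 of 13 (R): { 0; 1/2; 3/4 | 7/8; 1 } -> 13/16
edge 6 of 13 (R): { 0; 1/2; 3/4 | 13/16; 7/8; 1 } -> 25/32
edge 7 of 13 (R): { 0; 1/2; 3/4 | 25/32; 13/16; 7/8; 1 } -> 49/64
edge 8 of 13 (R): { 0; 1/2; 3/4 | 49/64; 25/32; 13/16; 7/8; 1 } -> 97/128
edge 9 of 13 (R): { 0; 1/2; 3/4 | 97/128; 49/64; 25/32; 13/16; 7/8; 1 } -> 193/256
edge 10 of 13 (R): { 0; 1/2; 3/4 | 193/256; 97/128; 49/64; 25/32; 13/16; 7/8; 1 } -> 385/512
edge 11 of 13 (R): { 0; 1/2; 3/4 | 385/512; 193/256; 97/128; 49/64; 25/32; 13/16; 7/8; 1 } -> 769/1024
edge 12 of 13 (R): { 0; 1/2; 3/4 | 769/1024; 385/512; 193/256; 97/128; 49/64; 25/32; 13/16; 7/8; 1 } -> 1537/2048
edge 13 of 13 (B): { 0; 1/2; 3/4; 1537/2048 | 769/1024; 385/512; 193/256; 97/128; 49/64; 25/32; 13/16; 7/8; 1 } -> 3075/4096

3075/4096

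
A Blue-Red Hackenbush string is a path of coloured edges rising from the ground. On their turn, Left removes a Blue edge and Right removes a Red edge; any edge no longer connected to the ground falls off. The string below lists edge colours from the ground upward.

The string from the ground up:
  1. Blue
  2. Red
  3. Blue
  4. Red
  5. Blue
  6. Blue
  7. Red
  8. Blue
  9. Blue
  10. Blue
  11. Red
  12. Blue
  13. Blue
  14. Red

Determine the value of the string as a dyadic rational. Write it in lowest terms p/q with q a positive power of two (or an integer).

Recurse on prefixes of the 14-edge string Blue Red Blue Red Blue Blue Red Blue Blue Blue Red Blue Blue Red:
v_1 [B]  L=[0]  R=[∅]  = 1
v_2 [BR]  L=[0]  R=[1]  = 1/2
v_3 [BRB]  L=[0, 1/2]  R=[1]  = 3/4
v_4 [BRBR]  L=[0, 1/2]  R=[3/4, 1]  = 5/8
v_5 [BRBRB]  L=[0, 1/2, 5/8]  R=[3/4, 1]  = 11/16
v_6 [BRBRBB]  L=[0, 1/2, 5/8, 11/16]  R=[3/4, 1]  = 23/32
v_7 [BRBRBBR]  L=[0, 1/2, 5/8, 11/16]  R=[23/32, 3/4, 1]  = 45/64
v_8 [BRBRBBRB]  L=[0, 1/2, 5/8, 11/16, 45/64]  R=[23/32, 3/4, 1]  = 91/128
v_9 [BRBRBBRBB]  L=[0, 1/2, 5/8, 11/16, 45/64, 91/128]  R=[23/32, 3/4, 1]  = 183/256
v_10 [BRBRBBRBBB]  L=[0, 1/2, 5/8, 11/16, 45/64, 91/128, 183/256]  R=[23/32, 3/4, 1]  = 367/512
v_11 [BRBRBBRBBBR]  L=[0, 1/2, 5/8, 11/16, 45/64, 91/128, 183/256]  R=[367/512, 23/32, 3/4, 1]  = 733/1024
v_12 [BRBRBBRBBBRB]  L=[0, 1/2, 5/8, 11/16, 45/64, 91/128, 183/256, 733/1024]  R=[367/512, 23/32, 3/4, 1]  = 1467/2048
v_13 [BRBRBBRBBBRBB]  L=[0, 1/2, 5/8, 11/16, 45/64, 91/128, 183/256, 733/1024, 1467/2048]  R=[367/512, 23/32, 3/4, 1]  = 2935/4096
v_14 [BRBRBBRBBBRBBR]  L=[0, 1/2, 5/8, 11/16, 45/64, 91/128, 183/256, 733/1024, 1467/2048]  R=[2935/4096, 367/512, 23/32, 3/4, 1]  = 5869/8192

5869/8192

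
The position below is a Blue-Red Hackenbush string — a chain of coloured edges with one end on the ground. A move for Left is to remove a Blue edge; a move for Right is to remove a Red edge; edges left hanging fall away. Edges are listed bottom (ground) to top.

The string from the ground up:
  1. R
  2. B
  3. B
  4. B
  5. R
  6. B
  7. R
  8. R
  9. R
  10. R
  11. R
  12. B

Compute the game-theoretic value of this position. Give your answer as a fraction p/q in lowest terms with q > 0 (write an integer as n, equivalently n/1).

step 1: add R to get R; options L={  } R={ 0 } → -1
step 2: add B to get RB; options L={ -1 } R={ 0 } → -1/2
step 3: add B to get RBB; options L={ -1 -1/2 } R={ 0 } → -1/4
step 4: add B to get RBBB; options L={ -1 -1/2 -1/4 } R={ 0 } → -1/8
step 5: add R to get RBBBR; options L={ -1 -1/2 -1/4 } R={ -1/8 0 } → -3/16
step 6: add B to get RBBBRB; options L={ -1 -1/2 -1/4 -3/16 } R={ -1/8 0 } → -5/32
step 7: add R to get RBBBRBR; options L={ -1 -1/2 -1/4 -3/16 } R={ -5/32 -1/8 0 } → -11/64
step 8: add R to get RBBBRBRR; options L={ -1 -1/2 -1/4 -3/16 } R={ -11/64 -5/32 -1/8 0 } → -23/128
step 9: add R to get RBBBRBRRR; options L={ -1 -1/2 -1/4 -3/16 } R={ -23/128 -11/64 -5/32 -1/8 0 } → -47/256
step 10: add R to get RBBBRBRRRR; options L={ -1 -1/2 -1/4 -3/16 } R={ -47/256 -23/128 -11/64 -5/32 -1/8 0 } → -95/512
step 11: add R to get RBBBRBRRRRR; options L={ -1 -1/2 -1/4 -3/16 } R={ -95/512 -47/256 -23/128 -11/64 -5/32 -1/8 0 } → -191/1024
step 12: add B to get RBBBRBRRRRRB; options L={ -1 -1/2 -1/4 -3/16 -191/1024 } R={ -95/512 -47/256 -23/128 -11/64 -5/32 -1/8 0 } → -381/2048

-381/2048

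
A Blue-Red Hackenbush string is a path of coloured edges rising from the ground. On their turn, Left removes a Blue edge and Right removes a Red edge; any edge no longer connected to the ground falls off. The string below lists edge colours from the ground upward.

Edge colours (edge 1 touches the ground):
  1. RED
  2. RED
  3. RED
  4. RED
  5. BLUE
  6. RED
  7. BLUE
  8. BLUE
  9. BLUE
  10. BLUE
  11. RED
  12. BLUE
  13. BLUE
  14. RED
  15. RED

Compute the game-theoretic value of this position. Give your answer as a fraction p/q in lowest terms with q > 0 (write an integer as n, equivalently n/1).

-7207/2048

Recurse on prefixes of the 15-edge string RED RED RED RED BLUE RED BLUE BLUE BLUE BLUE RED BLUE BLUE RED RED:
g(R) = {  | 0 } = -1
g(RR) = {  | -1; 0 } = -2
g(RRR) = {  | -2; -1; 0 } = -3
g(RRRR) = {  | -3; -2; -1; 0 } = -4
g(RRRRB) = { -4 | -3; -2; -1; 0 } = -7/2
g(RRRRBR) = { -4 | -7/2; -3; -2; -1; 0 } = -15/4
g(RRRRBRB) = { -4; -15/4 | -7/2; -3; -2; -1; 0 } = -29/8
g(RRRRBRBB) = { -4; -15/4; -29/8 | -7/2; -3; -2; -1; 0 } = -57/16
g(RRRRBRBBB) = { -4; -15/4; -29/8; -57/16 | -7/2; -3; -2; -1; 0 } = -113/32
g(RRRRBRBBBB) = { -4; -15/4; -29/8; -57/16; -113/32 | -7/2; -3; -2; -1; 0 } = -225/64
g(RRRRBRBBBBR) = { -4; -15/4; -29/8; -57/16; -113/32 | -225/64; -7/2; -3; -2; -1; 0 } = -451/128
g(RRRRBRBBBBRB) = { -4; -15/4; -29/8; -57/16; -113/32; -451/128 | -225/64; -7/2; -3; -2; -1; 0 } = -901/256
g(RRRRBRBBBBRBB) = { -4; -15/4; -29/8; -57/16; -113/32; -451/128; -901/256 | -225/64; -7/2; -3; -2; -1; 0 } = -1801/512
g(RRRRBRBBBBRBBR) = { -4; -15/4; -29/8; -57/16; -113/32; -451/128; -901/256 | -1801/512; -225/64; -7/2; -3; -2; -1; 0 } = -3603/1024
g(RRRRBRBBBBRBBRR) = { -4; -15/4; -29/8; -57/16; -113/32; -451/128; -901/256 | -3603/1024; -1801/512; -225/64; -7/2; -3; -2; -1; 0 } = -7207/2048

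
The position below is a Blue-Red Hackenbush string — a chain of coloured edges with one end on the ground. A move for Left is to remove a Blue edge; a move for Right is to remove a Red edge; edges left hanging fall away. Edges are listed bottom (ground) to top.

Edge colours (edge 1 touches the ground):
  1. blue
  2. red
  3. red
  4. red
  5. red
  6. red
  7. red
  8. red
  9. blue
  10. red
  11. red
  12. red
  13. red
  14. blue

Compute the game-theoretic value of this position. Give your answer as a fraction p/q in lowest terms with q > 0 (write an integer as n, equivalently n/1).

edge 1 of 14 (blue): { 0 |  } = 1
edge 2 of 14 (red): { 0 | 1 } = 1/2
edge 3 of 14 (red): { 0 | 1/2,1 } = 1/4
edge 4 of 14 (red): { 0 | 1/4,1/2,1 } = 1/8
edge 5 of 14 (red): { 0 | 1/8,1/4,1/2,1 } = 1/16
edge 6 of 14 (red): { 0 | 1/16,1/8,1/4,1/2,1 } = 1/32
edge 7 of 14 (red): { 0 | 1/32,1/16,1/8,1/4,1/2,1 } = 1/64
edge 8 of 14 (red): { 0 | 1/64,1/32,1/16,1/8,1/4,1/2,1 } = 1/128
edge 9 of 14 (blue): { 0,1/128 | 1/64,1/32,1/16,1/8,1/4,1/2,1 } = 3/256
edge 10 of 14 (red): { 0,1/128 | 3/256,1/64,1/32,1/16,1/8,1/4,1/2,1 } = 5/512
edge 11 of 14 (red): { 0,1/128 | 5/512,3/256,1/64,1/32,1/16,1/8,1/4,1/2,1 } = 9/1024
edge 12 of 14 (red): { 0,1/128 | 9/1024,5/512,3/256,1/64,1/32,1/16,1/8,1/4,1/2,1 } = 17/2048
edge 13 of 14 (red): { 0,1/128 | 17/2048,9/1024,5/512,3/256,1/64,1/32,1/16,1/8,1/4,1/2,1 } = 33/4096
edge 14 of 14 (blue): { 0,1/128,33/4096 | 17/2048,9/1024,5/512,3/256,1/64,1/32,1/16,1/8,1/4,1/2,1 } = 67/8192

67/8192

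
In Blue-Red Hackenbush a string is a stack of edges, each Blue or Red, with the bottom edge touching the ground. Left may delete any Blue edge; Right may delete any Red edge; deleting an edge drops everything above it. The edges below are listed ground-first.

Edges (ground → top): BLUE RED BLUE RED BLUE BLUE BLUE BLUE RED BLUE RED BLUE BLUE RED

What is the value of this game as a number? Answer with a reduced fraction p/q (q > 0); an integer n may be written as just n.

Recurse on prefixes of the 14-edge string BLUE RED BLUE RED BLUE BLUE BLUE BLUE RED BLUE RED BLUE BLUE RED:
B: Left { 0 }, Right { none } so simplest 1
BR: Left { 0 }, Right { 1 } so simplest 1/2
BRB: Left { 0,1/2 }, Right { 1 } so simplest 3/4
BRBR: Left { 0,1/2 }, Right { 3/4,1 } so simplest 5/8
BRBRB: Left { 0,1/2,5/8 }, Right { 3/4,1 } so simplest 11/16
BRBRBB: Left { 0,1/2,5/8,11/16 }, Right { 3/4,1 } so simplest 23/32
BRBRBBB: Left { 0,1/2,5/8,11/16,23/32 }, Right { 3/4,1 } so simplest 47/64
BRBRBBBB: Left { 0,1/2,5/8,11/16,23/32,47/64 }, Right { 3/4,1 } so simplest 95/128
BRBRBBBBR: Left { 0,1/2,5/8,11/16,23/32,47/64 }, Right { 95/128,3/4,1 } so simplest 189/256
BRBRBBBBRB: Left { 0,1/2,5/8,11/16,23/32,47/64,189/256 }, Right { 95/128,3/4,1 } so simplest 379/512
BRBRBBBBRBR: Left { 0,1/2,5/8,11/16,23/32,47/64,189/256 }, Right { 379/512,95/128,3/4,1 } so simplest 757/1024
BRBRBBBBRBRB: Left { 0,1/2,5/8,11/16,23/32,47/64,189/256,757/1024 }, Right { 379/512,95/128,3/4,1 } so simplest 1515/2048
BRBRBBBBRBRBB: Left { 0,1/2,5/8,11/16,23/32,47/64,189/256,757/1024,1515/2048 }, Right { 379/512,95/128,3/4,1 } so simplest 3031/4096
BRBRBBBBRBRBBR: Left { 0,1/2,5/8,11/16,23/32,47/64,189/256,757/1024,1515/2048 }, Right { 3031/4096,379/512,95/128,3/4,1 } so simplest 6061/8192

6061/8192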